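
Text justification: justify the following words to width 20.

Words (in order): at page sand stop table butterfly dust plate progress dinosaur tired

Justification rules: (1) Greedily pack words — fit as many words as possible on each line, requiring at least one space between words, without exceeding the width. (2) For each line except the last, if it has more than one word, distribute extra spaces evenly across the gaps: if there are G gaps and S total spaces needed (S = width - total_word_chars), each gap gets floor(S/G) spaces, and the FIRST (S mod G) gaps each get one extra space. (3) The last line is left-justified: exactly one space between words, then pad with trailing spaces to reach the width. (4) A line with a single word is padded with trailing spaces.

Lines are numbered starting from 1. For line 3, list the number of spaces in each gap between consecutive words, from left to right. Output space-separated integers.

Answer: 7

Derivation:
Line 1: ['at', 'page', 'sand', 'stop'] (min_width=17, slack=3)
Line 2: ['table', 'butterfly', 'dust'] (min_width=20, slack=0)
Line 3: ['plate', 'progress'] (min_width=14, slack=6)
Line 4: ['dinosaur', 'tired'] (min_width=14, slack=6)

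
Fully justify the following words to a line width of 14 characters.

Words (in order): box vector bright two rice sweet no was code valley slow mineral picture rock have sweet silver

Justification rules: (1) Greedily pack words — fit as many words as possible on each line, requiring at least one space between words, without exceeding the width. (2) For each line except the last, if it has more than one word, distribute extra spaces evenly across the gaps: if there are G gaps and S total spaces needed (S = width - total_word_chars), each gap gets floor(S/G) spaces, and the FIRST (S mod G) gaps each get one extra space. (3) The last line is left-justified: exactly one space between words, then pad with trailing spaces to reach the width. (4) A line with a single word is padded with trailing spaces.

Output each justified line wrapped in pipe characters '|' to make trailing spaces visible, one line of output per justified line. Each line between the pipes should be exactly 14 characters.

Line 1: ['box', 'vector'] (min_width=10, slack=4)
Line 2: ['bright', 'two'] (min_width=10, slack=4)
Line 3: ['rice', 'sweet', 'no'] (min_width=13, slack=1)
Line 4: ['was', 'code'] (min_width=8, slack=6)
Line 5: ['valley', 'slow'] (min_width=11, slack=3)
Line 6: ['mineral'] (min_width=7, slack=7)
Line 7: ['picture', 'rock'] (min_width=12, slack=2)
Line 8: ['have', 'sweet'] (min_width=10, slack=4)
Line 9: ['silver'] (min_width=6, slack=8)

Answer: |box     vector|
|bright     two|
|rice  sweet no|
|was       code|
|valley    slow|
|mineral       |
|picture   rock|
|have     sweet|
|silver        |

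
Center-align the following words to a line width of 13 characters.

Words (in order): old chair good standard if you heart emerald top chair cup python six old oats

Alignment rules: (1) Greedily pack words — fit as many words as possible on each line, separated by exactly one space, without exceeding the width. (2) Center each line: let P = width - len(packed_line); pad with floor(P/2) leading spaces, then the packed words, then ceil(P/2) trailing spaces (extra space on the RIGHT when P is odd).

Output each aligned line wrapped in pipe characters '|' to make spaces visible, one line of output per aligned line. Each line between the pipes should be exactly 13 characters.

Answer: |  old chair  |
|good standard|
|if you heart |
| emerald top |
|  chair cup  |
| python six  |
|  old oats   |

Derivation:
Line 1: ['old', 'chair'] (min_width=9, slack=4)
Line 2: ['good', 'standard'] (min_width=13, slack=0)
Line 3: ['if', 'you', 'heart'] (min_width=12, slack=1)
Line 4: ['emerald', 'top'] (min_width=11, slack=2)
Line 5: ['chair', 'cup'] (min_width=9, slack=4)
Line 6: ['python', 'six'] (min_width=10, slack=3)
Line 7: ['old', 'oats'] (min_width=8, slack=5)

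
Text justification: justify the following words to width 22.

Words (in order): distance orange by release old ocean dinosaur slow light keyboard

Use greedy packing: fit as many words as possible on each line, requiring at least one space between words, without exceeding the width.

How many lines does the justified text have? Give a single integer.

Answer: 4

Derivation:
Line 1: ['distance', 'orange', 'by'] (min_width=18, slack=4)
Line 2: ['release', 'old', 'ocean'] (min_width=17, slack=5)
Line 3: ['dinosaur', 'slow', 'light'] (min_width=19, slack=3)
Line 4: ['keyboard'] (min_width=8, slack=14)
Total lines: 4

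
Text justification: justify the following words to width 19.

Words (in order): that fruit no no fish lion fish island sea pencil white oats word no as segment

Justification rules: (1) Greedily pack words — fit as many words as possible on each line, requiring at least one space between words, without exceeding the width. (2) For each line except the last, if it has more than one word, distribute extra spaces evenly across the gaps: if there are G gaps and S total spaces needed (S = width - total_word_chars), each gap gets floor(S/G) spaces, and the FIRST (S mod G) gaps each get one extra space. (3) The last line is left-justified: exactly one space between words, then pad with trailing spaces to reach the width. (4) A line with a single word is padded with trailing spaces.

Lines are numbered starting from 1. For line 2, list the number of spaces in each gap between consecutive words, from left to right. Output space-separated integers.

Line 1: ['that', 'fruit', 'no', 'no'] (min_width=16, slack=3)
Line 2: ['fish', 'lion', 'fish'] (min_width=14, slack=5)
Line 3: ['island', 'sea', 'pencil'] (min_width=17, slack=2)
Line 4: ['white', 'oats', 'word', 'no'] (min_width=18, slack=1)
Line 5: ['as', 'segment'] (min_width=10, slack=9)

Answer: 4 3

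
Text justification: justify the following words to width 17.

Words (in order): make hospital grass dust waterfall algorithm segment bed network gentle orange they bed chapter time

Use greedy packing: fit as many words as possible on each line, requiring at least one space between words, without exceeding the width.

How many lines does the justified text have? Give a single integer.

Line 1: ['make', 'hospital'] (min_width=13, slack=4)
Line 2: ['grass', 'dust'] (min_width=10, slack=7)
Line 3: ['waterfall'] (min_width=9, slack=8)
Line 4: ['algorithm', 'segment'] (min_width=17, slack=0)
Line 5: ['bed', 'network'] (min_width=11, slack=6)
Line 6: ['gentle', 'orange'] (min_width=13, slack=4)
Line 7: ['they', 'bed', 'chapter'] (min_width=16, slack=1)
Line 8: ['time'] (min_width=4, slack=13)
Total lines: 8

Answer: 8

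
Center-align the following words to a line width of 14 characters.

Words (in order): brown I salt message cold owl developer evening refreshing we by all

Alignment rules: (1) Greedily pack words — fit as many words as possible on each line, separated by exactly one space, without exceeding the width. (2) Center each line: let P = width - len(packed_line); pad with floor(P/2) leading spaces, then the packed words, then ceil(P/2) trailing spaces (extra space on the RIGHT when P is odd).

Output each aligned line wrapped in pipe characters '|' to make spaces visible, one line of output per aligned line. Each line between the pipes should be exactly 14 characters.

Line 1: ['brown', 'I', 'salt'] (min_width=12, slack=2)
Line 2: ['message', 'cold'] (min_width=12, slack=2)
Line 3: ['owl', 'developer'] (min_width=13, slack=1)
Line 4: ['evening'] (min_width=7, slack=7)
Line 5: ['refreshing', 'we'] (min_width=13, slack=1)
Line 6: ['by', 'all'] (min_width=6, slack=8)

Answer: | brown I salt |
| message cold |
|owl developer |
|   evening    |
|refreshing we |
|    by all    |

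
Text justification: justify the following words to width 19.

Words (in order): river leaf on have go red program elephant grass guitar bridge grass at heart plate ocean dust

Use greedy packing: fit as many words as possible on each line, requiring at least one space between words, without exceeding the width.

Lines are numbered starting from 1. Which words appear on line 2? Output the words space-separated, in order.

Line 1: ['river', 'leaf', 'on', 'have'] (min_width=18, slack=1)
Line 2: ['go', 'red', 'program'] (min_width=14, slack=5)
Line 3: ['elephant', 'grass'] (min_width=14, slack=5)
Line 4: ['guitar', 'bridge', 'grass'] (min_width=19, slack=0)
Line 5: ['at', 'heart', 'plate'] (min_width=14, slack=5)
Line 6: ['ocean', 'dust'] (min_width=10, slack=9)

Answer: go red program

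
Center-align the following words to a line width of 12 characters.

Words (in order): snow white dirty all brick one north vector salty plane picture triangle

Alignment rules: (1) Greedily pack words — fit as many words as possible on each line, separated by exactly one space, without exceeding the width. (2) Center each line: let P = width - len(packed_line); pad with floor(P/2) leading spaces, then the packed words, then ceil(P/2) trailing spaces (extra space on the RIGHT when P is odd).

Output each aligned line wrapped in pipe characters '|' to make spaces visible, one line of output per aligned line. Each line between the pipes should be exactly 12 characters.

Answer: | snow white |
| dirty all  |
| brick one  |
|north vector|
|salty plane |
|  picture   |
|  triangle  |

Derivation:
Line 1: ['snow', 'white'] (min_width=10, slack=2)
Line 2: ['dirty', 'all'] (min_width=9, slack=3)
Line 3: ['brick', 'one'] (min_width=9, slack=3)
Line 4: ['north', 'vector'] (min_width=12, slack=0)
Line 5: ['salty', 'plane'] (min_width=11, slack=1)
Line 6: ['picture'] (min_width=7, slack=5)
Line 7: ['triangle'] (min_width=8, slack=4)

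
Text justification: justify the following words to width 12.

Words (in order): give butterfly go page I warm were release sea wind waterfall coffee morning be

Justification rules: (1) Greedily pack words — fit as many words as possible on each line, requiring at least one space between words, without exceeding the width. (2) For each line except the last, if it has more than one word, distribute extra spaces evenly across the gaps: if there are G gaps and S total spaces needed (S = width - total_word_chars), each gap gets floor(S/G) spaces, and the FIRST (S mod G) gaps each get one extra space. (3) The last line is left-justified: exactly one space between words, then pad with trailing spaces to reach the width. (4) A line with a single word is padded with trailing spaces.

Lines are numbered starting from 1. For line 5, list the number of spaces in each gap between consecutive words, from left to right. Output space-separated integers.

Line 1: ['give'] (min_width=4, slack=8)
Line 2: ['butterfly', 'go'] (min_width=12, slack=0)
Line 3: ['page', 'I', 'warm'] (min_width=11, slack=1)
Line 4: ['were', 'release'] (min_width=12, slack=0)
Line 5: ['sea', 'wind'] (min_width=8, slack=4)
Line 6: ['waterfall'] (min_width=9, slack=3)
Line 7: ['coffee'] (min_width=6, slack=6)
Line 8: ['morning', 'be'] (min_width=10, slack=2)

Answer: 5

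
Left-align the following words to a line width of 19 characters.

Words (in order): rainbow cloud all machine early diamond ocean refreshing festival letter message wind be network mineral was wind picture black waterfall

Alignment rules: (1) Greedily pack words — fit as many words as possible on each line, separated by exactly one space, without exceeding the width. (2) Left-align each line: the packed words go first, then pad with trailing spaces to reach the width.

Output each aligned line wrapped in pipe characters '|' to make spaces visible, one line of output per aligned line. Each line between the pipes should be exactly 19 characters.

Line 1: ['rainbow', 'cloud', 'all'] (min_width=17, slack=2)
Line 2: ['machine', 'early'] (min_width=13, slack=6)
Line 3: ['diamond', 'ocean'] (min_width=13, slack=6)
Line 4: ['refreshing', 'festival'] (min_width=19, slack=0)
Line 5: ['letter', 'message', 'wind'] (min_width=19, slack=0)
Line 6: ['be', 'network', 'mineral'] (min_width=18, slack=1)
Line 7: ['was', 'wind', 'picture'] (min_width=16, slack=3)
Line 8: ['black', 'waterfall'] (min_width=15, slack=4)

Answer: |rainbow cloud all  |
|machine early      |
|diamond ocean      |
|refreshing festival|
|letter message wind|
|be network mineral |
|was wind picture   |
|black waterfall    |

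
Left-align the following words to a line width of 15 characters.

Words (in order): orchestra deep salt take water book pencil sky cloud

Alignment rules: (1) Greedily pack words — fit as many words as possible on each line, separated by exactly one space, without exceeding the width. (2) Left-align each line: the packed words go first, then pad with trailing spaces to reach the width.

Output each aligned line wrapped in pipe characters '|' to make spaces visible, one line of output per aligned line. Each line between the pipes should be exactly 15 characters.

Answer: |orchestra deep |
|salt take water|
|book pencil sky|
|cloud          |

Derivation:
Line 1: ['orchestra', 'deep'] (min_width=14, slack=1)
Line 2: ['salt', 'take', 'water'] (min_width=15, slack=0)
Line 3: ['book', 'pencil', 'sky'] (min_width=15, slack=0)
Line 4: ['cloud'] (min_width=5, slack=10)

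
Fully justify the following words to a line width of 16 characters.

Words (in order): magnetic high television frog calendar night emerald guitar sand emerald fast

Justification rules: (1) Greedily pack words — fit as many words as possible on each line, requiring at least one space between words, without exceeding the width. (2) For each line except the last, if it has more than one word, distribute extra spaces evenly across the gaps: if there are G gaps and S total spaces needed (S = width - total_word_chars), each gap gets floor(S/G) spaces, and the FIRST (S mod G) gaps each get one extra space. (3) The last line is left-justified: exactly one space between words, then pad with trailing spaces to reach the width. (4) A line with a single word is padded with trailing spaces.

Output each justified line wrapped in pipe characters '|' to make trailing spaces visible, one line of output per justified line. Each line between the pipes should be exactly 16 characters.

Line 1: ['magnetic', 'high'] (min_width=13, slack=3)
Line 2: ['television', 'frog'] (min_width=15, slack=1)
Line 3: ['calendar', 'night'] (min_width=14, slack=2)
Line 4: ['emerald', 'guitar'] (min_width=14, slack=2)
Line 5: ['sand', 'emerald'] (min_width=12, slack=4)
Line 6: ['fast'] (min_width=4, slack=12)

Answer: |magnetic    high|
|television  frog|
|calendar   night|
|emerald   guitar|
|sand     emerald|
|fast            |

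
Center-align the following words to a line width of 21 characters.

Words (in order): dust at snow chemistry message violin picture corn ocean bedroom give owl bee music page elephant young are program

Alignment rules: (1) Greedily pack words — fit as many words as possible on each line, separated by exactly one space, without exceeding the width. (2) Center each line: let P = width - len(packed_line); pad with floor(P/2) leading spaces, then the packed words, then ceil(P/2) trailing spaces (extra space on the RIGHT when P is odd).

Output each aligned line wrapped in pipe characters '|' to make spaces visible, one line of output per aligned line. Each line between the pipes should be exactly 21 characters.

Line 1: ['dust', 'at', 'snow'] (min_width=12, slack=9)
Line 2: ['chemistry', 'message'] (min_width=17, slack=4)
Line 3: ['violin', 'picture', 'corn'] (min_width=19, slack=2)
Line 4: ['ocean', 'bedroom', 'give'] (min_width=18, slack=3)
Line 5: ['owl', 'bee', 'music', 'page'] (min_width=18, slack=3)
Line 6: ['elephant', 'young', 'are'] (min_width=18, slack=3)
Line 7: ['program'] (min_width=7, slack=14)

Answer: |    dust at snow     |
|  chemistry message  |
| violin picture corn |
| ocean bedroom give  |
| owl bee music page  |
| elephant young are  |
|       program       |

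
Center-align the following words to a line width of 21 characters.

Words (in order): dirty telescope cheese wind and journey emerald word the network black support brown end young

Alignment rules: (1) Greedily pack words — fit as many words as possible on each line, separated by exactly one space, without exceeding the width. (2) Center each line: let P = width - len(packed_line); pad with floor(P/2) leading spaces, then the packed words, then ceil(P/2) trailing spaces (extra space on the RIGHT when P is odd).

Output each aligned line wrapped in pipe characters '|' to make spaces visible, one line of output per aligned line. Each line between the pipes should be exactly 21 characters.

Line 1: ['dirty', 'telescope'] (min_width=15, slack=6)
Line 2: ['cheese', 'wind', 'and'] (min_width=15, slack=6)
Line 3: ['journey', 'emerald', 'word'] (min_width=20, slack=1)
Line 4: ['the', 'network', 'black'] (min_width=17, slack=4)
Line 5: ['support', 'brown', 'end'] (min_width=17, slack=4)
Line 6: ['young'] (min_width=5, slack=16)

Answer: |   dirty telescope   |
|   cheese wind and   |
|journey emerald word |
|  the network black  |
|  support brown end  |
|        young        |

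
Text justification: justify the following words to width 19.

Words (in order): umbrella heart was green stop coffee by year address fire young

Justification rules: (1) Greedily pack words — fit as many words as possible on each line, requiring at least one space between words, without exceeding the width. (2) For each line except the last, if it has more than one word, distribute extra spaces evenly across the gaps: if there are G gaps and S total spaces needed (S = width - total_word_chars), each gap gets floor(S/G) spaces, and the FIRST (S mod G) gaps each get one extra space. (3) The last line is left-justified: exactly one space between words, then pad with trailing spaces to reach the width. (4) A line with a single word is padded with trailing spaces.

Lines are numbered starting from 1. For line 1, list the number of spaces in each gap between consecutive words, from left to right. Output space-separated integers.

Line 1: ['umbrella', 'heart', 'was'] (min_width=18, slack=1)
Line 2: ['green', 'stop', 'coffee'] (min_width=17, slack=2)
Line 3: ['by', 'year', 'address'] (min_width=15, slack=4)
Line 4: ['fire', 'young'] (min_width=10, slack=9)

Answer: 2 1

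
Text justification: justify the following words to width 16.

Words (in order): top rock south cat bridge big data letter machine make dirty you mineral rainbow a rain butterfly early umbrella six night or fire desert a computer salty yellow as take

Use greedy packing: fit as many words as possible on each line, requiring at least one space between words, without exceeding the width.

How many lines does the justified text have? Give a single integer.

Answer: 12

Derivation:
Line 1: ['top', 'rock', 'south'] (min_width=14, slack=2)
Line 2: ['cat', 'bridge', 'big'] (min_width=14, slack=2)
Line 3: ['data', 'letter'] (min_width=11, slack=5)
Line 4: ['machine', 'make'] (min_width=12, slack=4)
Line 5: ['dirty', 'you'] (min_width=9, slack=7)
Line 6: ['mineral', 'rainbow'] (min_width=15, slack=1)
Line 7: ['a', 'rain', 'butterfly'] (min_width=16, slack=0)
Line 8: ['early', 'umbrella'] (min_width=14, slack=2)
Line 9: ['six', 'night', 'or'] (min_width=12, slack=4)
Line 10: ['fire', 'desert', 'a'] (min_width=13, slack=3)
Line 11: ['computer', 'salty'] (min_width=14, slack=2)
Line 12: ['yellow', 'as', 'take'] (min_width=14, slack=2)
Total lines: 12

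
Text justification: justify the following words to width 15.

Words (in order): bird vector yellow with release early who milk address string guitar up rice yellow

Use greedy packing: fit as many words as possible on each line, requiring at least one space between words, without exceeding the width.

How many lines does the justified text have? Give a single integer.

Answer: 7

Derivation:
Line 1: ['bird', 'vector'] (min_width=11, slack=4)
Line 2: ['yellow', 'with'] (min_width=11, slack=4)
Line 3: ['release', 'early'] (min_width=13, slack=2)
Line 4: ['who', 'milk'] (min_width=8, slack=7)
Line 5: ['address', 'string'] (min_width=14, slack=1)
Line 6: ['guitar', 'up', 'rice'] (min_width=14, slack=1)
Line 7: ['yellow'] (min_width=6, slack=9)
Total lines: 7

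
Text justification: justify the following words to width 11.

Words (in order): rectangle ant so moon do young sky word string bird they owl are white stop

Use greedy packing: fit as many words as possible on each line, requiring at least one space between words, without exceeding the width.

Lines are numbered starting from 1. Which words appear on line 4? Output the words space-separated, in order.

Answer: sky word

Derivation:
Line 1: ['rectangle'] (min_width=9, slack=2)
Line 2: ['ant', 'so', 'moon'] (min_width=11, slack=0)
Line 3: ['do', 'young'] (min_width=8, slack=3)
Line 4: ['sky', 'word'] (min_width=8, slack=3)
Line 5: ['string', 'bird'] (min_width=11, slack=0)
Line 6: ['they', 'owl'] (min_width=8, slack=3)
Line 7: ['are', 'white'] (min_width=9, slack=2)
Line 8: ['stop'] (min_width=4, slack=7)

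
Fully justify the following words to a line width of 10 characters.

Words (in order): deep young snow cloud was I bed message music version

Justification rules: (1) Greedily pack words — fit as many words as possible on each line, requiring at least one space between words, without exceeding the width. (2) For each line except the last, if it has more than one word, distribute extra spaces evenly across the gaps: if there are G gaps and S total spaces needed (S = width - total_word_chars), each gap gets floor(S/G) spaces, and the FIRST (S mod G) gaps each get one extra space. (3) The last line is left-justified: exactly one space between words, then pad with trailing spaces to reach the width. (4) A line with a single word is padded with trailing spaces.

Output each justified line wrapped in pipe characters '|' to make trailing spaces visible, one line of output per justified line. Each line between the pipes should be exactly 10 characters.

Line 1: ['deep', 'young'] (min_width=10, slack=0)
Line 2: ['snow', 'cloud'] (min_width=10, slack=0)
Line 3: ['was', 'I', 'bed'] (min_width=9, slack=1)
Line 4: ['message'] (min_width=7, slack=3)
Line 5: ['music'] (min_width=5, slack=5)
Line 6: ['version'] (min_width=7, slack=3)

Answer: |deep young|
|snow cloud|
|was  I bed|
|message   |
|music     |
|version   |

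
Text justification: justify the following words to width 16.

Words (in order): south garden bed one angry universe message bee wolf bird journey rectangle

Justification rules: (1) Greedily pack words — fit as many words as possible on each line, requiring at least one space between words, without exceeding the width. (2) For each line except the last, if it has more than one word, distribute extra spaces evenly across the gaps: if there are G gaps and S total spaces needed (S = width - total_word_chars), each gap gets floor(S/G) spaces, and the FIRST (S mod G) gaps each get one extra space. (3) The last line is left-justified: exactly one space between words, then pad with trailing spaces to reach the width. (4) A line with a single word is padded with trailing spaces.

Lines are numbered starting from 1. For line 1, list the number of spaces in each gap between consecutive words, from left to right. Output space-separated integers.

Line 1: ['south', 'garden', 'bed'] (min_width=16, slack=0)
Line 2: ['one', 'angry'] (min_width=9, slack=7)
Line 3: ['universe', 'message'] (min_width=16, slack=0)
Line 4: ['bee', 'wolf', 'bird'] (min_width=13, slack=3)
Line 5: ['journey'] (min_width=7, slack=9)
Line 6: ['rectangle'] (min_width=9, slack=7)

Answer: 1 1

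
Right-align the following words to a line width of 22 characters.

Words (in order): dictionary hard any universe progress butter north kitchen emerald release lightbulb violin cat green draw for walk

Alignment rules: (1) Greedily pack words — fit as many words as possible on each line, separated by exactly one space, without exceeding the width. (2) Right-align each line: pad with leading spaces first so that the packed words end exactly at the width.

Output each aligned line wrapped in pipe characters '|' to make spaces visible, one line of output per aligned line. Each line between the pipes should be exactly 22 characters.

Line 1: ['dictionary', 'hard', 'any'] (min_width=19, slack=3)
Line 2: ['universe', 'progress'] (min_width=17, slack=5)
Line 3: ['butter', 'north', 'kitchen'] (min_width=20, slack=2)
Line 4: ['emerald', 'release'] (min_width=15, slack=7)
Line 5: ['lightbulb', 'violin', 'cat'] (min_width=20, slack=2)
Line 6: ['green', 'draw', 'for', 'walk'] (min_width=19, slack=3)

Answer: |   dictionary hard any|
|     universe progress|
|  butter north kitchen|
|       emerald release|
|  lightbulb violin cat|
|   green draw for walk|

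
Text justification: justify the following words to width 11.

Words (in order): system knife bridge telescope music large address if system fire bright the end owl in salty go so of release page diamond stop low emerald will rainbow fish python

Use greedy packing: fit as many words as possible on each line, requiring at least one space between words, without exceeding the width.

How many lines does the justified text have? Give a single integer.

Answer: 18

Derivation:
Line 1: ['system'] (min_width=6, slack=5)
Line 2: ['knife'] (min_width=5, slack=6)
Line 3: ['bridge'] (min_width=6, slack=5)
Line 4: ['telescope'] (min_width=9, slack=2)
Line 5: ['music', 'large'] (min_width=11, slack=0)
Line 6: ['address', 'if'] (min_width=10, slack=1)
Line 7: ['system', 'fire'] (min_width=11, slack=0)
Line 8: ['bright', 'the'] (min_width=10, slack=1)
Line 9: ['end', 'owl', 'in'] (min_width=10, slack=1)
Line 10: ['salty', 'go', 'so'] (min_width=11, slack=0)
Line 11: ['of', 'release'] (min_width=10, slack=1)
Line 12: ['page'] (min_width=4, slack=7)
Line 13: ['diamond'] (min_width=7, slack=4)
Line 14: ['stop', 'low'] (min_width=8, slack=3)
Line 15: ['emerald'] (min_width=7, slack=4)
Line 16: ['will'] (min_width=4, slack=7)
Line 17: ['rainbow'] (min_width=7, slack=4)
Line 18: ['fish', 'python'] (min_width=11, slack=0)
Total lines: 18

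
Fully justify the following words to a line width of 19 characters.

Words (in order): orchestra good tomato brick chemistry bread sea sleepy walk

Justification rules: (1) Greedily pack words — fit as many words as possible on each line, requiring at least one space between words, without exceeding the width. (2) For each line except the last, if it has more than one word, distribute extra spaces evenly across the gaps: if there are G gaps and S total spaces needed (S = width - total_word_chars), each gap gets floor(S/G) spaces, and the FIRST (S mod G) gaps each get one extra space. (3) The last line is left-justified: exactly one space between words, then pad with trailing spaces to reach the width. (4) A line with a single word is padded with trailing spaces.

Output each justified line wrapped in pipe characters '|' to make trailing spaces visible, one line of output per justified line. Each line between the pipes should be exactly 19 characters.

Line 1: ['orchestra', 'good'] (min_width=14, slack=5)
Line 2: ['tomato', 'brick'] (min_width=12, slack=7)
Line 3: ['chemistry', 'bread', 'sea'] (min_width=19, slack=0)
Line 4: ['sleepy', 'walk'] (min_width=11, slack=8)

Answer: |orchestra      good|
|tomato        brick|
|chemistry bread sea|
|sleepy walk        |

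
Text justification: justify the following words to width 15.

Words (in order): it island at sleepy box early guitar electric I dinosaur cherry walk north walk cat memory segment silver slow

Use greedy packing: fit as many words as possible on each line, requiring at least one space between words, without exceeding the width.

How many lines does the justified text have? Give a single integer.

Line 1: ['it', 'island', 'at'] (min_width=12, slack=3)
Line 2: ['sleepy', 'box'] (min_width=10, slack=5)
Line 3: ['early', 'guitar'] (min_width=12, slack=3)
Line 4: ['electric', 'I'] (min_width=10, slack=5)
Line 5: ['dinosaur', 'cherry'] (min_width=15, slack=0)
Line 6: ['walk', 'north', 'walk'] (min_width=15, slack=0)
Line 7: ['cat', 'memory'] (min_width=10, slack=5)
Line 8: ['segment', 'silver'] (min_width=14, slack=1)
Line 9: ['slow'] (min_width=4, slack=11)
Total lines: 9

Answer: 9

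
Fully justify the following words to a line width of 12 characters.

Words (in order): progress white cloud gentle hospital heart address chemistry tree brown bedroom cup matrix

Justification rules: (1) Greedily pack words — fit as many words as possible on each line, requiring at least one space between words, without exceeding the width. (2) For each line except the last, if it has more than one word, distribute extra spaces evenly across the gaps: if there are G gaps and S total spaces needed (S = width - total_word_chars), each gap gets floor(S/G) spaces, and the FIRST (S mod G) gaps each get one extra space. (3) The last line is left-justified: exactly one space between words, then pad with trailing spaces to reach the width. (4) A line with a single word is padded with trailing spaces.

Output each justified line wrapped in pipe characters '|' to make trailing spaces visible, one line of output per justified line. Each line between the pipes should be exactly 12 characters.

Answer: |progress    |
|white  cloud|
|gentle      |
|hospital    |
|heart       |
|address     |
|chemistry   |
|tree   brown|
|bedroom  cup|
|matrix      |

Derivation:
Line 1: ['progress'] (min_width=8, slack=4)
Line 2: ['white', 'cloud'] (min_width=11, slack=1)
Line 3: ['gentle'] (min_width=6, slack=6)
Line 4: ['hospital'] (min_width=8, slack=4)
Line 5: ['heart'] (min_width=5, slack=7)
Line 6: ['address'] (min_width=7, slack=5)
Line 7: ['chemistry'] (min_width=9, slack=3)
Line 8: ['tree', 'brown'] (min_width=10, slack=2)
Line 9: ['bedroom', 'cup'] (min_width=11, slack=1)
Line 10: ['matrix'] (min_width=6, slack=6)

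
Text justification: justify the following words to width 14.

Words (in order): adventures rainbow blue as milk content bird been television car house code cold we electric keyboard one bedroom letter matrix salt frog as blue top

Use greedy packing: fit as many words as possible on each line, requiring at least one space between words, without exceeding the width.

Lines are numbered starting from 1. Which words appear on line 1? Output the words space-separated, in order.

Answer: adventures

Derivation:
Line 1: ['adventures'] (min_width=10, slack=4)
Line 2: ['rainbow', 'blue'] (min_width=12, slack=2)
Line 3: ['as', 'milk'] (min_width=7, slack=7)
Line 4: ['content', 'bird'] (min_width=12, slack=2)
Line 5: ['been'] (min_width=4, slack=10)
Line 6: ['television', 'car'] (min_width=14, slack=0)
Line 7: ['house', 'code'] (min_width=10, slack=4)
Line 8: ['cold', 'we'] (min_width=7, slack=7)
Line 9: ['electric'] (min_width=8, slack=6)
Line 10: ['keyboard', 'one'] (min_width=12, slack=2)
Line 11: ['bedroom', 'letter'] (min_width=14, slack=0)
Line 12: ['matrix', 'salt'] (min_width=11, slack=3)
Line 13: ['frog', 'as', 'blue'] (min_width=12, slack=2)
Line 14: ['top'] (min_width=3, slack=11)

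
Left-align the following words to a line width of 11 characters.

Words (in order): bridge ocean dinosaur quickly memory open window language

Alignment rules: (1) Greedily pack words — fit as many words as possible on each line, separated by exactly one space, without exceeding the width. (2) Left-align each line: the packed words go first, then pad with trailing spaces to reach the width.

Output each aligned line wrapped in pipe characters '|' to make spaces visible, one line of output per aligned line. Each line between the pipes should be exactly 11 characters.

Line 1: ['bridge'] (min_width=6, slack=5)
Line 2: ['ocean'] (min_width=5, slack=6)
Line 3: ['dinosaur'] (min_width=8, slack=3)
Line 4: ['quickly'] (min_width=7, slack=4)
Line 5: ['memory', 'open'] (min_width=11, slack=0)
Line 6: ['window'] (min_width=6, slack=5)
Line 7: ['language'] (min_width=8, slack=3)

Answer: |bridge     |
|ocean      |
|dinosaur   |
|quickly    |
|memory open|
|window     |
|language   |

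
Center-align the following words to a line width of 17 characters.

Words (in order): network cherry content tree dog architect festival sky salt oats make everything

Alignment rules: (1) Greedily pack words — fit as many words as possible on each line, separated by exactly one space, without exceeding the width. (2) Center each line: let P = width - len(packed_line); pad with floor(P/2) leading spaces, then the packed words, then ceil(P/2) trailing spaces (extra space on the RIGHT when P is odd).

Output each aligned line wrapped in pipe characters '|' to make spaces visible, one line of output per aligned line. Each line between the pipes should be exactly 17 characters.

Line 1: ['network', 'cherry'] (min_width=14, slack=3)
Line 2: ['content', 'tree', 'dog'] (min_width=16, slack=1)
Line 3: ['architect'] (min_width=9, slack=8)
Line 4: ['festival', 'sky', 'salt'] (min_width=17, slack=0)
Line 5: ['oats', 'make'] (min_width=9, slack=8)
Line 6: ['everything'] (min_width=10, slack=7)

Answer: | network cherry  |
|content tree dog |
|    architect    |
|festival sky salt|
|    oats make    |
|   everything    |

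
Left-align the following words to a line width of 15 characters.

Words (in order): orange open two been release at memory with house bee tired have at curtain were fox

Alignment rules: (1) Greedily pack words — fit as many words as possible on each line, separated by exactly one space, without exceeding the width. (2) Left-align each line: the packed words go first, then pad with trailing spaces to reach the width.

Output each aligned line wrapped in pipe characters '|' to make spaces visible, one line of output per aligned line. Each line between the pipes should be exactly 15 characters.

Answer: |orange open two|
|been release at|
|memory with    |
|house bee tired|
|have at curtain|
|were fox       |

Derivation:
Line 1: ['orange', 'open', 'two'] (min_width=15, slack=0)
Line 2: ['been', 'release', 'at'] (min_width=15, slack=0)
Line 3: ['memory', 'with'] (min_width=11, slack=4)
Line 4: ['house', 'bee', 'tired'] (min_width=15, slack=0)
Line 5: ['have', 'at', 'curtain'] (min_width=15, slack=0)
Line 6: ['were', 'fox'] (min_width=8, slack=7)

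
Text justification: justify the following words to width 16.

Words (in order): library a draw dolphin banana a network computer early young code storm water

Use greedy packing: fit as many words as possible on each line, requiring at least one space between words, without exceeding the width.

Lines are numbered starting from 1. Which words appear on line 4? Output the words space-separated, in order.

Line 1: ['library', 'a', 'draw'] (min_width=14, slack=2)
Line 2: ['dolphin', 'banana', 'a'] (min_width=16, slack=0)
Line 3: ['network', 'computer'] (min_width=16, slack=0)
Line 4: ['early', 'young', 'code'] (min_width=16, slack=0)
Line 5: ['storm', 'water'] (min_width=11, slack=5)

Answer: early young code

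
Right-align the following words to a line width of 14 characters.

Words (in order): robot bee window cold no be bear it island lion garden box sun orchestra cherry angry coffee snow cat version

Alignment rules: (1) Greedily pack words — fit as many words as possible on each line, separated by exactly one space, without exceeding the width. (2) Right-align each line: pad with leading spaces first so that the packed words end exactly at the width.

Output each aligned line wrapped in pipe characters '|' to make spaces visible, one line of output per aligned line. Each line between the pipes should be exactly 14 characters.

Answer: |     robot bee|
|window cold no|
|    be bear it|
|   island lion|
|garden box sun|
|     orchestra|
|  cherry angry|
|   coffee snow|
|   cat version|

Derivation:
Line 1: ['robot', 'bee'] (min_width=9, slack=5)
Line 2: ['window', 'cold', 'no'] (min_width=14, slack=0)
Line 3: ['be', 'bear', 'it'] (min_width=10, slack=4)
Line 4: ['island', 'lion'] (min_width=11, slack=3)
Line 5: ['garden', 'box', 'sun'] (min_width=14, slack=0)
Line 6: ['orchestra'] (min_width=9, slack=5)
Line 7: ['cherry', 'angry'] (min_width=12, slack=2)
Line 8: ['coffee', 'snow'] (min_width=11, slack=3)
Line 9: ['cat', 'version'] (min_width=11, slack=3)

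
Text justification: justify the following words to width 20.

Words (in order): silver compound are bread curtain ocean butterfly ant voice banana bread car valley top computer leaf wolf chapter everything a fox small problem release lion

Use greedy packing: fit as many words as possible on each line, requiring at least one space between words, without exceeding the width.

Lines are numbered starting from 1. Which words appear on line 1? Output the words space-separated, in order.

Line 1: ['silver', 'compound', 'are'] (min_width=19, slack=1)
Line 2: ['bread', 'curtain', 'ocean'] (min_width=19, slack=1)
Line 3: ['butterfly', 'ant', 'voice'] (min_width=19, slack=1)
Line 4: ['banana', 'bread', 'car'] (min_width=16, slack=4)
Line 5: ['valley', 'top', 'computer'] (min_width=19, slack=1)
Line 6: ['leaf', 'wolf', 'chapter'] (min_width=17, slack=3)
Line 7: ['everything', 'a', 'fox'] (min_width=16, slack=4)
Line 8: ['small', 'problem'] (min_width=13, slack=7)
Line 9: ['release', 'lion'] (min_width=12, slack=8)

Answer: silver compound are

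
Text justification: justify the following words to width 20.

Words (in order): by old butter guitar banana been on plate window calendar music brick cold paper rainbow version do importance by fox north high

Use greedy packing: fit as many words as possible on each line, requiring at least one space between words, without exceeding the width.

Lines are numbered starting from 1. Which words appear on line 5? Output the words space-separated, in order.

Answer: paper rainbow

Derivation:
Line 1: ['by', 'old', 'butter', 'guitar'] (min_width=20, slack=0)
Line 2: ['banana', 'been', 'on', 'plate'] (min_width=20, slack=0)
Line 3: ['window', 'calendar'] (min_width=15, slack=5)
Line 4: ['music', 'brick', 'cold'] (min_width=16, slack=4)
Line 5: ['paper', 'rainbow'] (min_width=13, slack=7)
Line 6: ['version', 'do'] (min_width=10, slack=10)
Line 7: ['importance', 'by', 'fox'] (min_width=17, slack=3)
Line 8: ['north', 'high'] (min_width=10, slack=10)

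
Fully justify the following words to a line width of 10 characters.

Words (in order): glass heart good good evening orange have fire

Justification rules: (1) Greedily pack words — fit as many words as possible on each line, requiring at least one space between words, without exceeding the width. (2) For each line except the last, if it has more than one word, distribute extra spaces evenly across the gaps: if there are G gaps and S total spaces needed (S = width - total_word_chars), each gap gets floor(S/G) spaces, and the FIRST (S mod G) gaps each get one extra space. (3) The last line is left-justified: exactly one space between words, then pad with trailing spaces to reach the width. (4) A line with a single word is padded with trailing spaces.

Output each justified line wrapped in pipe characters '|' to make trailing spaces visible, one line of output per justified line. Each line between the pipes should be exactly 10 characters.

Line 1: ['glass'] (min_width=5, slack=5)
Line 2: ['heart', 'good'] (min_width=10, slack=0)
Line 3: ['good'] (min_width=4, slack=6)
Line 4: ['evening'] (min_width=7, slack=3)
Line 5: ['orange'] (min_width=6, slack=4)
Line 6: ['have', 'fire'] (min_width=9, slack=1)

Answer: |glass     |
|heart good|
|good      |
|evening   |
|orange    |
|have fire |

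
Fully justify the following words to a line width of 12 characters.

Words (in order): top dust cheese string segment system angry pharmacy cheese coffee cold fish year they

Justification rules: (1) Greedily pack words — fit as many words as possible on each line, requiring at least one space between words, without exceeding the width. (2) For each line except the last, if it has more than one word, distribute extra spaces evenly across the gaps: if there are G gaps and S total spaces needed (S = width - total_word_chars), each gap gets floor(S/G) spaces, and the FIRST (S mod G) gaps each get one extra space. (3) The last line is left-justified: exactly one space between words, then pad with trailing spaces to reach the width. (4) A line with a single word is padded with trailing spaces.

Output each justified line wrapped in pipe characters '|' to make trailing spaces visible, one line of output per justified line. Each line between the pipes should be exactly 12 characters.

Answer: |top     dust|
|cheese      |
|string      |
|segment     |
|system angry|
|pharmacy    |
|cheese      |
|coffee  cold|
|fish    year|
|they        |

Derivation:
Line 1: ['top', 'dust'] (min_width=8, slack=4)
Line 2: ['cheese'] (min_width=6, slack=6)
Line 3: ['string'] (min_width=6, slack=6)
Line 4: ['segment'] (min_width=7, slack=5)
Line 5: ['system', 'angry'] (min_width=12, slack=0)
Line 6: ['pharmacy'] (min_width=8, slack=4)
Line 7: ['cheese'] (min_width=6, slack=6)
Line 8: ['coffee', 'cold'] (min_width=11, slack=1)
Line 9: ['fish', 'year'] (min_width=9, slack=3)
Line 10: ['they'] (min_width=4, slack=8)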